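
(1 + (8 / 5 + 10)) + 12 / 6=73 / 5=14.60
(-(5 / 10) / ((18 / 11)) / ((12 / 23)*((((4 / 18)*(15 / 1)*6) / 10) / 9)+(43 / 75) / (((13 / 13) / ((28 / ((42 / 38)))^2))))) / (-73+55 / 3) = 56925 / 3748557184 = 0.00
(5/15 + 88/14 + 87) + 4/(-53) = 104114/1113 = 93.54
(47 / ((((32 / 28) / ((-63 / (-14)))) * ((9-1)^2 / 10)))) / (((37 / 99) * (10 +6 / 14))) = 10259865 / 1382912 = 7.42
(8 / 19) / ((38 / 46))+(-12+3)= -8.49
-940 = -940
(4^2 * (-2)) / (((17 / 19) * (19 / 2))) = -64 / 17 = -3.76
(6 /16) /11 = 3 /88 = 0.03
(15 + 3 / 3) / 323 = 16 / 323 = 0.05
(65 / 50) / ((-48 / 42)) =-91 / 80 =-1.14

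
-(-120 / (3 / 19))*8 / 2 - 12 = 3028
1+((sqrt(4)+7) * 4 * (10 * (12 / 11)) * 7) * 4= 120971 / 11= 10997.36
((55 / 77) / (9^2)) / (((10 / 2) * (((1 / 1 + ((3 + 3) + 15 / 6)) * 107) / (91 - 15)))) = 8 / 60669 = 0.00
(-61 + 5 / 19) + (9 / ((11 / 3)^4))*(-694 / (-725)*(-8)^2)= -11634186634 / 201679775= -57.69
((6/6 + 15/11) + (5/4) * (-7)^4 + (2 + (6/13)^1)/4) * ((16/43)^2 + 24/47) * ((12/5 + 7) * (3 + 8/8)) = 8812052632/120185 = 73320.74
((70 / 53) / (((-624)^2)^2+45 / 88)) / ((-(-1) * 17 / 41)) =36080 / 1717306373932119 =0.00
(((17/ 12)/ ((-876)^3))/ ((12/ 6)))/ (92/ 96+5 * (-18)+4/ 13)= 221/ 18610448794560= 0.00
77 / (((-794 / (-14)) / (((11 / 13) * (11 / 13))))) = 65219 / 67093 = 0.97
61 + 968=1029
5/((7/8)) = 40/7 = 5.71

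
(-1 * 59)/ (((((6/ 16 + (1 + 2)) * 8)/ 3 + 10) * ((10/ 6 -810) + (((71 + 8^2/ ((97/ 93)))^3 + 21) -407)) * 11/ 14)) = -1130801847/ 663143324063891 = -0.00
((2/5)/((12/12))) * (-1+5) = 8/5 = 1.60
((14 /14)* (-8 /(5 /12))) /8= -12 /5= -2.40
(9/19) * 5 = 45/19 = 2.37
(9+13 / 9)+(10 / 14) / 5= 667 / 63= 10.59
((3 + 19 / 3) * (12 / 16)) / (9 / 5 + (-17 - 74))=-35 / 446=-0.08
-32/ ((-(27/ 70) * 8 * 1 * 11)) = 280/ 297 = 0.94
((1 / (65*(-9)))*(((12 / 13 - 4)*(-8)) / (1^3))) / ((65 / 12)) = -256 / 32955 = -0.01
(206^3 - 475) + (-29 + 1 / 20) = 174826241 / 20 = 8741312.05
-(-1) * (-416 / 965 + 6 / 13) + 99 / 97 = 1279009 / 1216865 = 1.05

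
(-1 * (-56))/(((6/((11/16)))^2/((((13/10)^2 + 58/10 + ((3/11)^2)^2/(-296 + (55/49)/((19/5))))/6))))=2348090292107/2558317132800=0.92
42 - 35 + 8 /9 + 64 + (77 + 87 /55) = 150.47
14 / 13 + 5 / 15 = 55 / 39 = 1.41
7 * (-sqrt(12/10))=-7.67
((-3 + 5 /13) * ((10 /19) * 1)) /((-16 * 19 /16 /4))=1360 /4693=0.29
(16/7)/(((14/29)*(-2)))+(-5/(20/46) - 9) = -2241/98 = -22.87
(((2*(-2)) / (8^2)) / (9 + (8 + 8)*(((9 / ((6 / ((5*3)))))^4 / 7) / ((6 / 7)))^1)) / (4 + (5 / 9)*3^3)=-1 / 207767736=-0.00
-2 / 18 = -1 / 9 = -0.11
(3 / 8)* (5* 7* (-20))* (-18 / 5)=945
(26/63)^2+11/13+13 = 723208/51597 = 14.02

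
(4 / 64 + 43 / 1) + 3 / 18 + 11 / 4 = 45.98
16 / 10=8 / 5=1.60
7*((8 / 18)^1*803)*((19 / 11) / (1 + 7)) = 9709 / 18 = 539.39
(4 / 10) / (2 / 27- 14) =-27 / 940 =-0.03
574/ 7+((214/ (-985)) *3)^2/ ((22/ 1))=875349032/ 10672475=82.02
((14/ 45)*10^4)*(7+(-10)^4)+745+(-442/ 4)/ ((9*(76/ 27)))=42590805193/ 1368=31133629.53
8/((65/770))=1232/13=94.77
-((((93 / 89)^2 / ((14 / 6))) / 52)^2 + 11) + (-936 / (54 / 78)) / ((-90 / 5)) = 4796650311738991 / 74817863671824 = 64.11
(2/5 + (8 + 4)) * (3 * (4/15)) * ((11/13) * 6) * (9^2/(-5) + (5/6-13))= -2321528/1625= -1428.63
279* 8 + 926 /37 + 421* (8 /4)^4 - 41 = 331225 /37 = 8952.03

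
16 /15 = 1.07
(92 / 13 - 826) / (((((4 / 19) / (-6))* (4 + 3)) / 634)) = 2113874.44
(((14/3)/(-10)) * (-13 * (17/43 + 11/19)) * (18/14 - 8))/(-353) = 486356/4326015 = 0.11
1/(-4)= -1/4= -0.25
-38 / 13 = -2.92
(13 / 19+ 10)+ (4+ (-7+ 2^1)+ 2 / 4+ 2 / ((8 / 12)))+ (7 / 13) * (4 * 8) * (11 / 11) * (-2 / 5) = 15541 / 2470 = 6.29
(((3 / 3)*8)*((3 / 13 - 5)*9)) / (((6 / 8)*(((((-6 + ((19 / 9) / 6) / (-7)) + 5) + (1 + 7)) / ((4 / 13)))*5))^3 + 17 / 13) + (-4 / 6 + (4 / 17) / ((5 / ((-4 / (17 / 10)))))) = -43655609614501070366 / 56115607992180315069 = -0.78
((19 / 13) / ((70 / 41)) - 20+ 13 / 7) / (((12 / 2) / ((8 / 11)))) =-31462 / 15015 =-2.10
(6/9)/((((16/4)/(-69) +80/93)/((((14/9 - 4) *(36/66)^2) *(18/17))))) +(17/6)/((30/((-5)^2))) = 1656953/962676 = 1.72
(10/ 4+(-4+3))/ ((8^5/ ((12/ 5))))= 0.00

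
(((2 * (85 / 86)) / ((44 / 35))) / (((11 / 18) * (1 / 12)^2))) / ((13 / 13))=1927800 / 5203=370.52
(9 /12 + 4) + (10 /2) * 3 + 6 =103 /4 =25.75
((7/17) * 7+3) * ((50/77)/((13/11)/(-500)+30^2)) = 2500000/589048453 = 0.00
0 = 0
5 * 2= 10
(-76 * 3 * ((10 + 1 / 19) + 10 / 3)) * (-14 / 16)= 5341 / 2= 2670.50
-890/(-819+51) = 445/384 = 1.16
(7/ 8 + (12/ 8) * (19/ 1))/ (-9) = -235/ 72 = -3.26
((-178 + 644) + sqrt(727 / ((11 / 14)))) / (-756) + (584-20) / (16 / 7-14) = -755725 / 15498-sqrt(111958) / 8316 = -48.80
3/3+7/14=3/2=1.50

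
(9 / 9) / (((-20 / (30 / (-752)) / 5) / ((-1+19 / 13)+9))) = 1845 / 19552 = 0.09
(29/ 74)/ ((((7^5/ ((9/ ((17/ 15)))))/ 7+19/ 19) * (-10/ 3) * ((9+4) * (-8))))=2349/ 630333184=0.00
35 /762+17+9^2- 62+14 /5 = 148003 /3810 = 38.85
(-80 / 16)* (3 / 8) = -15 / 8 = -1.88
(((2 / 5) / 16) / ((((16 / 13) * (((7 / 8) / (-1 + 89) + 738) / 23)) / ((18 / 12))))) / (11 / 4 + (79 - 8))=9867 / 766349525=0.00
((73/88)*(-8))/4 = -73/44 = -1.66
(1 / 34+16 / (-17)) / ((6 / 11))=-341 / 204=-1.67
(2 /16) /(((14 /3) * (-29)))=-3 /3248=-0.00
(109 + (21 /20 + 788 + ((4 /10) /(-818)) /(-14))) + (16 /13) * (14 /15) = 2008036703 /2233140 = 899.20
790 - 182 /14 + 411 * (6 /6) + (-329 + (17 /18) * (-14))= 7612 /9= 845.78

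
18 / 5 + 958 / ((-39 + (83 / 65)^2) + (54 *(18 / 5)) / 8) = -38487634 / 552185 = -69.70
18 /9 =2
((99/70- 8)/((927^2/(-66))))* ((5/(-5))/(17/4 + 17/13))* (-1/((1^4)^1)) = 263692/2897370945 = 0.00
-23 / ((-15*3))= 23 / 45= 0.51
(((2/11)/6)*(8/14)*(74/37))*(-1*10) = -80/231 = -0.35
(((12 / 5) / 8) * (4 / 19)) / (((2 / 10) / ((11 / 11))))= 0.32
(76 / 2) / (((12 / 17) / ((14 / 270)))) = 2261 / 810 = 2.79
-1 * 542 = -542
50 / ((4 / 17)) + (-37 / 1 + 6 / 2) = 357 / 2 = 178.50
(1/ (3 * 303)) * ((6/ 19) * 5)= 10/ 5757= 0.00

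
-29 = -29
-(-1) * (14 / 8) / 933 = 7 / 3732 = 0.00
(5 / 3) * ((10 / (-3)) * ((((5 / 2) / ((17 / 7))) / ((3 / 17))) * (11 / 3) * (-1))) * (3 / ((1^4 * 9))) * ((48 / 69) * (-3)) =-154000 / 1863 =-82.66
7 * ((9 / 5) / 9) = 7 / 5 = 1.40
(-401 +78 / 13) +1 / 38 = -15009 / 38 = -394.97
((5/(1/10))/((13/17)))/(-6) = -425/39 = -10.90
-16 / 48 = -1 / 3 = -0.33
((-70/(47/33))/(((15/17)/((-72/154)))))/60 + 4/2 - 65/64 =21333/15040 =1.42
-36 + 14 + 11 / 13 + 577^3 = 2497300154 / 13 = 192100011.85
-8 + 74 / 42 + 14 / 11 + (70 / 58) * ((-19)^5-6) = -20019342188 / 6699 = -2988407.55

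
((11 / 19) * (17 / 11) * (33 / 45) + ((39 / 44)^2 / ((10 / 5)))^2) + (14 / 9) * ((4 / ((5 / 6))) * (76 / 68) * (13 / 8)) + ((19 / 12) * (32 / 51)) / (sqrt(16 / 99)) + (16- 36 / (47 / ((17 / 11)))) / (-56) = 38 * sqrt(11) / 51 + 337119962405621 / 23897935057920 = 16.58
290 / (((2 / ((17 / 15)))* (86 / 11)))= 5423 / 258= 21.02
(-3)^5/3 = -81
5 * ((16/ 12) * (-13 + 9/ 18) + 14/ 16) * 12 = -1895/ 2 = -947.50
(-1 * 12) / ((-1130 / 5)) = 6 / 113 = 0.05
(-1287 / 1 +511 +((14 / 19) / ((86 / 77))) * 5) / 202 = -631297 / 165034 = -3.83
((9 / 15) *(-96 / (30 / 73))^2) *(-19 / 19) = -4092672 / 125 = -32741.38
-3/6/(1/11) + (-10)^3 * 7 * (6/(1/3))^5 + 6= -13226975999.50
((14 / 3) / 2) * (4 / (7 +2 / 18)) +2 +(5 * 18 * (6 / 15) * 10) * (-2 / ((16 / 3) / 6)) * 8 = -103627 / 16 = -6476.69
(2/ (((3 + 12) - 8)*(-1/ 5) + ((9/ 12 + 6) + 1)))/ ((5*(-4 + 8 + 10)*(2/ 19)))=0.04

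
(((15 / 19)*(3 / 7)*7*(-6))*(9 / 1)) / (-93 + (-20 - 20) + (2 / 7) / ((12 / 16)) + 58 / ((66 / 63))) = 280665 / 169537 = 1.66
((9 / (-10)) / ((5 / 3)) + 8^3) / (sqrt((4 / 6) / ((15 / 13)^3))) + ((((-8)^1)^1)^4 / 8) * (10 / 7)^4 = 230157 * sqrt(130) / 3380 + 5120000 / 2401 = 2908.83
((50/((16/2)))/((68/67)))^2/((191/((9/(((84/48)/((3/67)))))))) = 1130625/24729152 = 0.05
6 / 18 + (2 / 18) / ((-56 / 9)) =53 / 168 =0.32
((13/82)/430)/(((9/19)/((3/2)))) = 247/211560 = 0.00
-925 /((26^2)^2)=-925 /456976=-0.00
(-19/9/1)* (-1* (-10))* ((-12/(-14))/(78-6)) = -95/378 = -0.25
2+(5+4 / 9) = 67 / 9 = 7.44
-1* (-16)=16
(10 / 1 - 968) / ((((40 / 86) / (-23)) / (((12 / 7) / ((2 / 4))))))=5684772 / 35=162422.06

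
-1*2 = -2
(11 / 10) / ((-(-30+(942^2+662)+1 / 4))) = -22 / 17759925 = -0.00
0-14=-14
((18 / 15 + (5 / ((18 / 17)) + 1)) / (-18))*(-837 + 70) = 477841 / 1620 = 294.96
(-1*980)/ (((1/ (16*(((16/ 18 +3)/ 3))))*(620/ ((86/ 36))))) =-589960/ 7533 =-78.32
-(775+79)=-854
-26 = -26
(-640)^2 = 409600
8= 8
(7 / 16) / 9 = 7 / 144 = 0.05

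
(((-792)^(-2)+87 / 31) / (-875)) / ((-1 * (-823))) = -54571999 / 14002963128000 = -0.00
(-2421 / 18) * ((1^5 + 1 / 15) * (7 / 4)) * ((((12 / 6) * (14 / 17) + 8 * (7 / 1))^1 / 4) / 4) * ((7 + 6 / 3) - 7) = -92267 / 51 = -1809.16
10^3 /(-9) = -1000 /9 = -111.11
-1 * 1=-1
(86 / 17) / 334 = 43 / 2839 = 0.02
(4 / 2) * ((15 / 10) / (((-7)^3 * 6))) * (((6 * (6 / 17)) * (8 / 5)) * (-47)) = 6768 / 29155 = 0.23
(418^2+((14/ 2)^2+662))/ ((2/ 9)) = 1578915/ 2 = 789457.50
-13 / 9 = -1.44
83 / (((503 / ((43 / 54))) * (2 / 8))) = 0.53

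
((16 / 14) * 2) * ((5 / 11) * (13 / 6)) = 520 / 231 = 2.25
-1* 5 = -5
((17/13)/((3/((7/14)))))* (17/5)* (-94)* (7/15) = -95081/2925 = -32.51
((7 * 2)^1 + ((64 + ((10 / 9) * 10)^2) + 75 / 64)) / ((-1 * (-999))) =1050427 / 5178816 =0.20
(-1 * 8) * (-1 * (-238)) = -1904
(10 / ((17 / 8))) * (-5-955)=-4517.65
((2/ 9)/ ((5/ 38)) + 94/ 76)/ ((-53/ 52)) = -130078/ 45315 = -2.87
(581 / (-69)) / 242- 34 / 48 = -16545 / 22264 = -0.74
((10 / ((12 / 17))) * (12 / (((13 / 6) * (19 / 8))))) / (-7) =-8160 / 1729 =-4.72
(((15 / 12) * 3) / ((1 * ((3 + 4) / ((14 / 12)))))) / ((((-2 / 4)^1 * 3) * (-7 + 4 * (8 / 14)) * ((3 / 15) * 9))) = 175 / 3564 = 0.05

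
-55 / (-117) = 55 / 117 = 0.47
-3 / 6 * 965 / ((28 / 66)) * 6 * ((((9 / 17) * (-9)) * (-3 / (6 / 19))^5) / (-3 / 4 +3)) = -2128987061685 / 1904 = -1118165473.57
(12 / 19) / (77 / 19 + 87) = 6 / 865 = 0.01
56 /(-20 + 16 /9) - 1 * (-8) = 202 /41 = 4.93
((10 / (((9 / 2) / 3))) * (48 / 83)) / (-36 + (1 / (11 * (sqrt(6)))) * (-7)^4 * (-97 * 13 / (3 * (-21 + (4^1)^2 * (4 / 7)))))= 6247549440 / 449111488922233 + 223804701120 * sqrt(6) / 449111488922233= 0.00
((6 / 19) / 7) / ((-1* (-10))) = 3 / 665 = 0.00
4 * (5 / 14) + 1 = 17 / 7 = 2.43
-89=-89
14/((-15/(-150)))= 140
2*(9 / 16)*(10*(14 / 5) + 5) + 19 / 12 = 929 / 24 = 38.71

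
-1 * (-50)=50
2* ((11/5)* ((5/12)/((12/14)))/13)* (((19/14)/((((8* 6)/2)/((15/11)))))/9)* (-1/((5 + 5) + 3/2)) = -95/775008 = -0.00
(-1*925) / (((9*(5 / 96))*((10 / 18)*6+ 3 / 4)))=-483.27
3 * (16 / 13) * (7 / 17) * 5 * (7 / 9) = 3920 / 663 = 5.91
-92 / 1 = -92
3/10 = 0.30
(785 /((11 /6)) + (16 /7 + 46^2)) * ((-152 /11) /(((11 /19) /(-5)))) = 2831366320 /9317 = 303892.49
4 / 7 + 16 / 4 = 32 / 7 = 4.57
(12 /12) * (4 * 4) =16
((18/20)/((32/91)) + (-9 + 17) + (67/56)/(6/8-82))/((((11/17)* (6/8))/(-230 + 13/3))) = -1963308801/400400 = -4903.37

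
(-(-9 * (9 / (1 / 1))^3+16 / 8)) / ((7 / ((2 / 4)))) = 937 / 2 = 468.50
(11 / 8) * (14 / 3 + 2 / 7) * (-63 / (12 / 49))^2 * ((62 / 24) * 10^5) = 232829471875 / 2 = 116414735937.50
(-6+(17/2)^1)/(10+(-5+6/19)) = 0.47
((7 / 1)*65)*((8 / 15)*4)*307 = 893984 / 3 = 297994.67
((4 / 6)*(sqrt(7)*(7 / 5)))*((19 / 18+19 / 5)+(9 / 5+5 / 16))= 35119*sqrt(7) / 5400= 17.21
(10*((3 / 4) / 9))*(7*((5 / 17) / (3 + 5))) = 175 / 816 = 0.21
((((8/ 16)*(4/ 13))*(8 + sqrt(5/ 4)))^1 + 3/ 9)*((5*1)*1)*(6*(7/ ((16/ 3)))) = 315*sqrt(5)/ 104 + 6405/ 104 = 68.36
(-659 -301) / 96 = -10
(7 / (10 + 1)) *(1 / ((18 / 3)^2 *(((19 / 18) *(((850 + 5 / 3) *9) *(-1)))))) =-1 / 457710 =-0.00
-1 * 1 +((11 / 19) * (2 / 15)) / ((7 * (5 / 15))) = -0.97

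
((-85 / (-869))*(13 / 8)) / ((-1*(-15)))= 221 / 20856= 0.01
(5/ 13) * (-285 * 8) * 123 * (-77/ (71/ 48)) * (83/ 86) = 215075044800/ 39689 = 5419008.91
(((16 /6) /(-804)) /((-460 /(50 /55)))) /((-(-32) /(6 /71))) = 1 /57769008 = 0.00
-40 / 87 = -0.46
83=83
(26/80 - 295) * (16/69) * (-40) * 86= 5406304/23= 235056.70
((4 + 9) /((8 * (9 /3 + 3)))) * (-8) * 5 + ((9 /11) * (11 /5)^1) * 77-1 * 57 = 2123 /30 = 70.77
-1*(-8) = 8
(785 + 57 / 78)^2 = 617372.84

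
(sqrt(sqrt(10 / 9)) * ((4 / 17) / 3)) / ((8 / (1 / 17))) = 10^(1 / 4) * sqrt(3) / 5202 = 0.00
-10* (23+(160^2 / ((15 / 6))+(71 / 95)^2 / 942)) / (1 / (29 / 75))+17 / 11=-27832116700804 / 701377875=-39682.06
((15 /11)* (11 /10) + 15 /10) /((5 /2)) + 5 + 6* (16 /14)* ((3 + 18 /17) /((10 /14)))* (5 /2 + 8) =35303 /85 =415.33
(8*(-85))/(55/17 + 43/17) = -5780/49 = -117.96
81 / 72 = 1.12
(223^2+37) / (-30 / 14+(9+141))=348362 / 1035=336.58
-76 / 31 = -2.45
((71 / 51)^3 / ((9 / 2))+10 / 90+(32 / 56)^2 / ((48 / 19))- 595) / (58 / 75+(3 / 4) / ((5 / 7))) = -3475782286100 / 10666334259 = -325.86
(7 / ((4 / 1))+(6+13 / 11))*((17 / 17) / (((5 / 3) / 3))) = 16.08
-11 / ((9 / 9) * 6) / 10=-11 / 60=-0.18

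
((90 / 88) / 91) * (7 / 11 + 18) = 9225 / 44044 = 0.21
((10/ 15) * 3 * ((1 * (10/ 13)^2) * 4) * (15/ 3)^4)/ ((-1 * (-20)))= 25000/ 169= 147.93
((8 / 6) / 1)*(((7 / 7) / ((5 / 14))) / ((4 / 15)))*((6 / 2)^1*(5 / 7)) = 30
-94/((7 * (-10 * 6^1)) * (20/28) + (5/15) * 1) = 282/899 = 0.31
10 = 10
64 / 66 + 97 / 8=13.09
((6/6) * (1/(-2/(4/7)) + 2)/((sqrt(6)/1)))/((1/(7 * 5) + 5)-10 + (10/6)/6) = -180 * sqrt(6)/2957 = -0.15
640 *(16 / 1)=10240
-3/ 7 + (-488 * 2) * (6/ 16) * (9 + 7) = -40995/ 7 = -5856.43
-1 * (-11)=11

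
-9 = -9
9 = 9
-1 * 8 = -8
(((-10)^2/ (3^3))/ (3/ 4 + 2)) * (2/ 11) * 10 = 8000/ 3267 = 2.45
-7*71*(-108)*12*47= 30273264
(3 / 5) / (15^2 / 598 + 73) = 0.01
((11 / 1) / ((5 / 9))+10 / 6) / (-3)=-322 / 45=-7.16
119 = 119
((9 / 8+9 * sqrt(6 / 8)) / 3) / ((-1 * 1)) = -3 * sqrt(3) / 2 - 3 / 8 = -2.97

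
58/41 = 1.41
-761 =-761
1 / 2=0.50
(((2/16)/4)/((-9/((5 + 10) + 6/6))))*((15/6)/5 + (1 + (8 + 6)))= -31/36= -0.86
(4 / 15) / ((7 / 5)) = 4 / 21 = 0.19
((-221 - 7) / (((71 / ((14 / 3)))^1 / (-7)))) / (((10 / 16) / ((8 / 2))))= 238336 / 355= 671.37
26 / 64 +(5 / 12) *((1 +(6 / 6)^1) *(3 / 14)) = 131 / 224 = 0.58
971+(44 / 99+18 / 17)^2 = 22783039 / 23409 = 973.26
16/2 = 8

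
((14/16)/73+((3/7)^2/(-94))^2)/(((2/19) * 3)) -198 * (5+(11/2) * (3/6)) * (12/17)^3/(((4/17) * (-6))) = 2053498989023323/5370934006704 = 382.34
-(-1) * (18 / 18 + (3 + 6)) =10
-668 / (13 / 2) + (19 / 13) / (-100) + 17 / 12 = -98833 / 975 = -101.37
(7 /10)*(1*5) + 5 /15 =23 /6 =3.83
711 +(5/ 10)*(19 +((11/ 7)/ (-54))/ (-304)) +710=328763243/ 229824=1430.50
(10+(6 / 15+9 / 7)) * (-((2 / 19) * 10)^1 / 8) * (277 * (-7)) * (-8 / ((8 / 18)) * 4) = -4078548 / 19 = -214660.42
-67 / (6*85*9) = -67 / 4590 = -0.01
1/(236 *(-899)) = -1/212164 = -0.00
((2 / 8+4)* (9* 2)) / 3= 51 / 2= 25.50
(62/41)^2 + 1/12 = 47809/20172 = 2.37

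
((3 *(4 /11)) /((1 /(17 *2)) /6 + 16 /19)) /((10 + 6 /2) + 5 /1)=2584 /36113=0.07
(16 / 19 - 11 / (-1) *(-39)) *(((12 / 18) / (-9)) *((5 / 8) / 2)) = 40675 / 4104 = 9.91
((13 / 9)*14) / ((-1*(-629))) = 182 / 5661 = 0.03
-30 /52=-15 /26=-0.58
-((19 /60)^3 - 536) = 115769141 /216000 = 535.97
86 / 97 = 0.89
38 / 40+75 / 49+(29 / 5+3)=2211 / 196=11.28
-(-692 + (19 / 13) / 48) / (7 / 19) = 8203991 / 4368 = 1878.20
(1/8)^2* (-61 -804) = -865/64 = -13.52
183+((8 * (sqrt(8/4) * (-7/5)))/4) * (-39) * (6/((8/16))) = 183+6552 * sqrt(2)/5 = 2036.19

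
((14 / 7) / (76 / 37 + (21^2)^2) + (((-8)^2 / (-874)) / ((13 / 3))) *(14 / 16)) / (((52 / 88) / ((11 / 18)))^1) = -73087985498 / 4782931278021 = -0.02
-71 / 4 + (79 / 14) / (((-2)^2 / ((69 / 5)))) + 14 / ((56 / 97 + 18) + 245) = 12677967 / 7158760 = 1.77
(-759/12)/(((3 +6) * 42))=-253/1512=-0.17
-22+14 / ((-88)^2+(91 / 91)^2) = -170376 / 7745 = -22.00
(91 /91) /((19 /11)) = 11 /19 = 0.58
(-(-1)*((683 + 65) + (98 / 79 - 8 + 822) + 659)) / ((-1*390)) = -58519 / 10270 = -5.70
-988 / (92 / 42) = -10374 / 23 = -451.04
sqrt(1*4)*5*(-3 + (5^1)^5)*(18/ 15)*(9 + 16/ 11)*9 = 38775240/ 11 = 3525021.82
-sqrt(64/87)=-8 *sqrt(87)/87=-0.86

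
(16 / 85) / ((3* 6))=8 / 765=0.01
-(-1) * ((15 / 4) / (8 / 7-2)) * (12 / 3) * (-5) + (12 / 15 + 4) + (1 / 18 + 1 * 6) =4426 / 45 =98.36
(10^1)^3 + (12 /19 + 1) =19031 /19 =1001.63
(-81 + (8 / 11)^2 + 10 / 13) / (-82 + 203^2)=-0.00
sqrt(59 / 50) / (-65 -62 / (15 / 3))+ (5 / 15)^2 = 1 / 9 -sqrt(118) / 774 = 0.10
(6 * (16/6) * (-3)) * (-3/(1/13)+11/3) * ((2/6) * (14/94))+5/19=226273/2679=84.46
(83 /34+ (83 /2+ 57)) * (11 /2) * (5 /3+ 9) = 100672 /17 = 5921.88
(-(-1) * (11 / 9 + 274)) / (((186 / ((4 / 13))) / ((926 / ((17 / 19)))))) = 87160676 / 184977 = 471.20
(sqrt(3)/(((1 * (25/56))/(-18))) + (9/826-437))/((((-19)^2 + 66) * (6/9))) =-1082859/705404-216 * sqrt(3)/1525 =-1.78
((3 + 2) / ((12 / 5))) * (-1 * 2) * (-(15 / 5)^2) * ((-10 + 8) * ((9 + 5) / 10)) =-105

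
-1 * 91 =-91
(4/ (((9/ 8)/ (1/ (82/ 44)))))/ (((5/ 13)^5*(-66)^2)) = 5940688/ 114159375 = 0.05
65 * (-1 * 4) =-260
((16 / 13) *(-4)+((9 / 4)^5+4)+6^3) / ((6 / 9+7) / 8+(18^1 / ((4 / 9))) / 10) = 54461115 / 1000064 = 54.46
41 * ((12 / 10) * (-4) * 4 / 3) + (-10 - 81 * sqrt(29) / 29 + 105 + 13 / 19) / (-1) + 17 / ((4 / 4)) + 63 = -26418 / 95 + 81 * sqrt(29) / 29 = -263.04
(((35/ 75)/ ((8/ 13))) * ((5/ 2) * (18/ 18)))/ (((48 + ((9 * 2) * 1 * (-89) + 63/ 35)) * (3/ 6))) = -0.00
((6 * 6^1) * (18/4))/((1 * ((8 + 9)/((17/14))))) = 11.57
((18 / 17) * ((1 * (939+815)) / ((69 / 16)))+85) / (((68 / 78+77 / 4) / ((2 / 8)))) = 7863141 / 1227349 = 6.41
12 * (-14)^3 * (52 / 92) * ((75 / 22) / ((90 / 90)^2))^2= -601965000 / 2783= -216300.75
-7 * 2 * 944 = -13216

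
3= 3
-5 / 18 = -0.28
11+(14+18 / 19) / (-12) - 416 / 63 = 3772 / 1197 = 3.15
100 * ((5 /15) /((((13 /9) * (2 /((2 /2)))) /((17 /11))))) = 2550 /143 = 17.83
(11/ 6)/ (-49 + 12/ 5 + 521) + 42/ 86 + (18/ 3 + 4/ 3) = 4789061/ 611976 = 7.83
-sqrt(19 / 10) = -1.38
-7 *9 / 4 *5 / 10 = -63 / 8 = -7.88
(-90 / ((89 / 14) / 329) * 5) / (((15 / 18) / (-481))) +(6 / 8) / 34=162705292107 / 12104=13442274.63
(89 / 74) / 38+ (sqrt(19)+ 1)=2901 / 2812+ sqrt(19)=5.39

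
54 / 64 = 27 / 32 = 0.84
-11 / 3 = -3.67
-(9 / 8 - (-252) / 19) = -2187 / 152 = -14.39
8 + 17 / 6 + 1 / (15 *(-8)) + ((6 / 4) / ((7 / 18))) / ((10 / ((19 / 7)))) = 23269 / 1960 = 11.87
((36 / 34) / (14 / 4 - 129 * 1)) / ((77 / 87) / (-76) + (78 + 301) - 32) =-238032 / 9789722629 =-0.00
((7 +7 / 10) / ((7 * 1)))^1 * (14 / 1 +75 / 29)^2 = 2544971 / 8410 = 302.61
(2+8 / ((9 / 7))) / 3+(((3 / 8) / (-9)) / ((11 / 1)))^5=3514694565887 / 1282388557824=2.74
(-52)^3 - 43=-140651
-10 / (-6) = 5 / 3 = 1.67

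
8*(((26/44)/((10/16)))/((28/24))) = 2496/385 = 6.48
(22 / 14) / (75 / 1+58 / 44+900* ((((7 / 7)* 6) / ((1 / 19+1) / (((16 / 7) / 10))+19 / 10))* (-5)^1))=-24926 / 64624441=-0.00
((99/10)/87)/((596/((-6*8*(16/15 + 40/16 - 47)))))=42999/108025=0.40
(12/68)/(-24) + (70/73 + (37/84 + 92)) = 19471117/208488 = 93.39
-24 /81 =-8 /27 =-0.30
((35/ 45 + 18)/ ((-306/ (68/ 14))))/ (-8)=169/ 4536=0.04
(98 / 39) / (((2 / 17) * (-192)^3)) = -833 / 276037632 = -0.00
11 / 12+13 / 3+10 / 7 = 187 / 28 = 6.68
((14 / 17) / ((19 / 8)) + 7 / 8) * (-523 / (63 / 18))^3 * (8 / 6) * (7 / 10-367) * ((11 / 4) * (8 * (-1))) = -3466170716912508 / 79135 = -43800729347.48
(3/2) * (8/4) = 3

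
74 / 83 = 0.89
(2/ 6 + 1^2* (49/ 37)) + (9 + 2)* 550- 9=670735/ 111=6042.66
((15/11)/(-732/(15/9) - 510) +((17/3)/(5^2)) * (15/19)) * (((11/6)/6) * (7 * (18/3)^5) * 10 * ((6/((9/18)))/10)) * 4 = 1521291456/10735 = 141713.22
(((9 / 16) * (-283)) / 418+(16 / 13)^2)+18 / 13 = 2846677 / 1130272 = 2.52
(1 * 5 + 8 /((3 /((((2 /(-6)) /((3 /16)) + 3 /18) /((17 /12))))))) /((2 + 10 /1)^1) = 301 /1836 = 0.16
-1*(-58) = 58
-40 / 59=-0.68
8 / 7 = 1.14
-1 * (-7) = 7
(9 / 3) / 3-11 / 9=-2 / 9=-0.22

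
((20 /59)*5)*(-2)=-200 /59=-3.39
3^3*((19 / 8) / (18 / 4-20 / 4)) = -513 / 4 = -128.25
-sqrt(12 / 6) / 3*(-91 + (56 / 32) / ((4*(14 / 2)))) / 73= 485*sqrt(2) / 1168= 0.59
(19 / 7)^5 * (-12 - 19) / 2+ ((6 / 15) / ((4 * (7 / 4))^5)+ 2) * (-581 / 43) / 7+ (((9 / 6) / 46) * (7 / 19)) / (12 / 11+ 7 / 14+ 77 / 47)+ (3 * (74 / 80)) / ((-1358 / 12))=-222836325253610861 / 97417941151020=-2287.43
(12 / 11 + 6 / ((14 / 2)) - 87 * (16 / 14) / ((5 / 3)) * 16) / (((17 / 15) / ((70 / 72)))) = -305615 / 374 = -817.15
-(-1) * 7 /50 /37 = 7 /1850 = 0.00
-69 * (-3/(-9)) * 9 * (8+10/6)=-2001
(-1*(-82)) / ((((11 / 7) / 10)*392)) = 205 / 154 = 1.33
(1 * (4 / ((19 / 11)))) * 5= 220 / 19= 11.58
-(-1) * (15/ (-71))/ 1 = -15/ 71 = -0.21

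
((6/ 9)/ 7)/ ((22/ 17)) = 0.07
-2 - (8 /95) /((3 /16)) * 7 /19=-2.17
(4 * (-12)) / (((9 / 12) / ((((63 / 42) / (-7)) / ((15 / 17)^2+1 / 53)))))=735216 / 42749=17.20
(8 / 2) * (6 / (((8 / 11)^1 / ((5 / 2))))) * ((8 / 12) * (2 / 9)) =110 / 9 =12.22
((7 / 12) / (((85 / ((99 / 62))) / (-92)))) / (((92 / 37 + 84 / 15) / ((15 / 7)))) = -0.27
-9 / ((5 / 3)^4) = -729 / 625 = -1.17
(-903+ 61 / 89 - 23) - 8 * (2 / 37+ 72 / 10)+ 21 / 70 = -32371739 / 32930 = -983.05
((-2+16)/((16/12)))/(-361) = -21/722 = -0.03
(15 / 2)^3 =3375 / 8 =421.88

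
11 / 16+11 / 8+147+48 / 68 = 40737 / 272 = 149.77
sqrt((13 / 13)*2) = sqrt(2) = 1.41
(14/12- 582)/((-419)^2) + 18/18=1049881/1053366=1.00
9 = 9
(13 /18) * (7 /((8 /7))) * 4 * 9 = 637 /4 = 159.25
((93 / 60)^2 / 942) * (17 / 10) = 0.00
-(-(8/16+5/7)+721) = -10077/14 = -719.79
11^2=121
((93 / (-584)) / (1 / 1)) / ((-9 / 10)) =155 / 876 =0.18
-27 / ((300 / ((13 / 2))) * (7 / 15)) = -351 / 280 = -1.25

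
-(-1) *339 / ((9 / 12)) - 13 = 439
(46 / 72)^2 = 529 / 1296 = 0.41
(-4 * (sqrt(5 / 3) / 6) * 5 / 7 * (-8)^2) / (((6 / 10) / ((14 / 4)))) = -1600 * sqrt(15) / 27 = -229.51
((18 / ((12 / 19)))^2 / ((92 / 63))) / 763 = 29241 / 40112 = 0.73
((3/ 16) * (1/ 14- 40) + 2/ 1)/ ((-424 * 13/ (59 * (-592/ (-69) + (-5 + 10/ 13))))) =282865411/ 1107515136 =0.26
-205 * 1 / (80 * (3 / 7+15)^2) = -2009 / 186624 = -0.01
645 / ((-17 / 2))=-1290 / 17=-75.88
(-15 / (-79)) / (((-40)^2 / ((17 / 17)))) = 3 / 25280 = 0.00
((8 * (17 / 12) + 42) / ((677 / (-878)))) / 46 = -70240 / 46713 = -1.50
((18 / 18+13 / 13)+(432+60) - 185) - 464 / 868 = 66937 / 217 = 308.47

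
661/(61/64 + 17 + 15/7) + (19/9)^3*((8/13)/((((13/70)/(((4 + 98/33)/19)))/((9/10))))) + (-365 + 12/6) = -433561225739/1355662737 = -319.81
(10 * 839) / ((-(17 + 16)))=-8390 / 33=-254.24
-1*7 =-7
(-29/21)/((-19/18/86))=14964/133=112.51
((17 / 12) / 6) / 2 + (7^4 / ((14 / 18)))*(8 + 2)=4445297 / 144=30870.12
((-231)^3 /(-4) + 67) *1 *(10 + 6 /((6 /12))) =135593249 /2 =67796624.50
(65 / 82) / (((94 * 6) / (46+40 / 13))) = 1595 / 23124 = 0.07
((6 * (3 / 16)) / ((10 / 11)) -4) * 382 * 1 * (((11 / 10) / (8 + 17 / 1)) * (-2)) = 464321 / 5000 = 92.86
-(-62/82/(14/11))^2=-116281/329476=-0.35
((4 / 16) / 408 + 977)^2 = 2542318636225 / 2663424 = 954530.20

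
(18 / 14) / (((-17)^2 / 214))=1926 / 2023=0.95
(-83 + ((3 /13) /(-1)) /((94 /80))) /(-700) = 50833 /427700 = 0.12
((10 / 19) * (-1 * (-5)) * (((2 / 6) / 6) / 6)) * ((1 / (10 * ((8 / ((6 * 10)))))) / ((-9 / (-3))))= 25 / 4104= 0.01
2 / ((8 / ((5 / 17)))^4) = 625 / 171051008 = 0.00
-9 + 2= -7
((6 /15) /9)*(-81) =-18 /5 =-3.60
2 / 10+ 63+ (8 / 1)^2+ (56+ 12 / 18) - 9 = 2623 / 15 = 174.87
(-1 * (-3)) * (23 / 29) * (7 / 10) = 483 / 290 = 1.67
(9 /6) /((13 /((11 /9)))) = 11 /78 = 0.14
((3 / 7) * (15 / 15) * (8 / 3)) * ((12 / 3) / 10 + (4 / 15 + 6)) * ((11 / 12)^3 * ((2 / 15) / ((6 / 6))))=1331 / 1701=0.78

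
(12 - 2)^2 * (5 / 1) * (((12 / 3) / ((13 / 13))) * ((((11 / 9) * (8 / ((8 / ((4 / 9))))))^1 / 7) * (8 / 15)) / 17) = 140800 / 28917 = 4.87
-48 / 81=-16 / 27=-0.59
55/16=3.44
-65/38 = -1.71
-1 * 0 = 0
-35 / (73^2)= -35 / 5329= -0.01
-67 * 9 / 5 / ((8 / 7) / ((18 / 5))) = -37989 / 100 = -379.89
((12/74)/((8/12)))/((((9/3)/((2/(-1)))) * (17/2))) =-12/629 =-0.02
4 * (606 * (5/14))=6060/7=865.71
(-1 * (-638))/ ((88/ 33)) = 957/ 4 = 239.25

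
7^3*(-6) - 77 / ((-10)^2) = -205877 / 100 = -2058.77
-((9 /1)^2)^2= -6561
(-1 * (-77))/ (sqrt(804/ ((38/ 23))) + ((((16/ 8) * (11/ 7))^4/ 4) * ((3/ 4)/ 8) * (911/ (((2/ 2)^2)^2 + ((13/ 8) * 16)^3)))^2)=-3296354048860822391952663184608192/ 1483120006165644239274520564262760557 + 12351318059362547705114564581773312 * sqrt(175674)/ 1483120006165644239274520564262760557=3.49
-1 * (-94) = 94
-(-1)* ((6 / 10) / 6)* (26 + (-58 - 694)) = -363 / 5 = -72.60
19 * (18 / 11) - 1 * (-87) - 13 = 1156 / 11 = 105.09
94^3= 830584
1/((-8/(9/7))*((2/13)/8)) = -8.36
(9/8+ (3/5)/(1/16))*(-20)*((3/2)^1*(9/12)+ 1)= -7293/16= -455.81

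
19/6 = 3.17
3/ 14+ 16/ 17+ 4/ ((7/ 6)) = 1091/ 238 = 4.58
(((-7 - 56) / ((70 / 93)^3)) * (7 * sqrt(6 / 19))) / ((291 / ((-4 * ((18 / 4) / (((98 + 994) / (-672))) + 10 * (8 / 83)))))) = -2350331154 * sqrt(114) / 1740022375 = -14.42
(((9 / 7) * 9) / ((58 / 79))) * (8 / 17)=25596 / 3451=7.42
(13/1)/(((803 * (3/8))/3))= 104/803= 0.13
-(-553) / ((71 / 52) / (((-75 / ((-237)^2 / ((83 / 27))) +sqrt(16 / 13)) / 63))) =-107900 / 4088961 +1264* sqrt(13) / 639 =7.11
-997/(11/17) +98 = -15871/11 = -1442.82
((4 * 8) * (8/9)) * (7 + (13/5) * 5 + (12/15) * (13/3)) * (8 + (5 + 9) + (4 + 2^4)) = 1261568/45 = 28034.84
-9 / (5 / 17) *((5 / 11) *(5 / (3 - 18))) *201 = 10251 / 11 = 931.91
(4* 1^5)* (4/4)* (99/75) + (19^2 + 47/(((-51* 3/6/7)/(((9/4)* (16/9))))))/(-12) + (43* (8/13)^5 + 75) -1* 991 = -5298510341663/5680782900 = -932.71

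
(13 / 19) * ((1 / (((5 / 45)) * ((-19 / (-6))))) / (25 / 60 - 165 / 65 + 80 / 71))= -7775352 / 3978581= -1.95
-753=-753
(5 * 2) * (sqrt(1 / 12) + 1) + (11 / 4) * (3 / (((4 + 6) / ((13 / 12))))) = 5 * sqrt(3) / 3 + 1743 / 160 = 13.78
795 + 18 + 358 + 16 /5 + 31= 6026 /5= 1205.20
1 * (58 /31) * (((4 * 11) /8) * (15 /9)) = 1595 /93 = 17.15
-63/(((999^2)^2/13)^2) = -1183/110225327118882669776889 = -0.00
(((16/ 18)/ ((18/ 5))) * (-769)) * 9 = -1708.89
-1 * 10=-10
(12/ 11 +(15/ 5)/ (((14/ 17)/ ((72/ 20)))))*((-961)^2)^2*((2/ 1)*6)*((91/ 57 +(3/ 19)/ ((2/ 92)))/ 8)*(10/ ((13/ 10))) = 23555528473012386450/ 19019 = 1238526130343992.14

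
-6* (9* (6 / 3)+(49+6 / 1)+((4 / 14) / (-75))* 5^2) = -3062 / 7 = -437.43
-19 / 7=-2.71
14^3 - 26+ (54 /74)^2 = 3721671 /1369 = 2718.53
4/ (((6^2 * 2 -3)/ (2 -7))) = -0.29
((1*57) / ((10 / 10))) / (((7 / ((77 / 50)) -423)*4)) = -627 / 18412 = -0.03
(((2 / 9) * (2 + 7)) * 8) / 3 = 16 / 3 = 5.33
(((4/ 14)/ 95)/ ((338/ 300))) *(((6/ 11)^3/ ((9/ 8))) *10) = 115200/ 29916887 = 0.00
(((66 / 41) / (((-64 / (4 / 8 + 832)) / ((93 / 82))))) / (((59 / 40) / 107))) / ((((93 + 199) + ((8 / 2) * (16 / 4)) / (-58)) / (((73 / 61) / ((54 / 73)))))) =-1043166431395 / 109188938112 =-9.55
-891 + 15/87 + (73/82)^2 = -173553275/194996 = -890.04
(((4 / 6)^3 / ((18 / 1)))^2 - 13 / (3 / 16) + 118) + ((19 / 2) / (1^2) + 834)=105363131 / 118098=892.17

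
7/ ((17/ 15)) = 105/ 17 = 6.18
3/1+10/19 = 67/19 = 3.53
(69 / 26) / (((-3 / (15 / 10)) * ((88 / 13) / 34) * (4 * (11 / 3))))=-3519 / 7744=-0.45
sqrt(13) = 3.61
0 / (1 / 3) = 0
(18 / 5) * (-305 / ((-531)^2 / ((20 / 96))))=-305 / 375948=-0.00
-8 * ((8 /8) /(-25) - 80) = 640.32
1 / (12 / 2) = 1 / 6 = 0.17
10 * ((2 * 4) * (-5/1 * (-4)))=1600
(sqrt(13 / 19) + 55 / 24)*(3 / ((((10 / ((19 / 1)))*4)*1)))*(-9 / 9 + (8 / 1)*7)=33*sqrt(247) / 8 + 11495 / 64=244.44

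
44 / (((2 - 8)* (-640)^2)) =-11 / 614400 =-0.00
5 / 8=0.62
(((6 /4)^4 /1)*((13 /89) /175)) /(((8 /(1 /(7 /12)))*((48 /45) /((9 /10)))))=85293 /111641600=0.00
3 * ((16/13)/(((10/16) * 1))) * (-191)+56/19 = -1389896/1235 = -1125.42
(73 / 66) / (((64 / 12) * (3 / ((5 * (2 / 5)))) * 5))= 73 / 2640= 0.03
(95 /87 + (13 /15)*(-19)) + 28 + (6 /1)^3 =228.63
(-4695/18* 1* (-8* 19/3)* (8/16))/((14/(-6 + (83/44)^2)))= -140557345/121968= -1152.41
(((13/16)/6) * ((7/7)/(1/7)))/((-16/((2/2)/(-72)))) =91/110592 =0.00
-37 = -37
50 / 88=25 / 44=0.57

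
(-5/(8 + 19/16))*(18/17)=-0.58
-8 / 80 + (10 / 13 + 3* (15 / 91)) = 1059 / 910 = 1.16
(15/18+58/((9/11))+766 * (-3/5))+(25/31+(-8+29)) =-1021339/2790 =-366.07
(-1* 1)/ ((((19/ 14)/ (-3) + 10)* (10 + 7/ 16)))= -672/ 66967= -0.01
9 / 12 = 3 / 4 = 0.75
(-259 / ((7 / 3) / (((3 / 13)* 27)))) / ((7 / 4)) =-35964 / 91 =-395.21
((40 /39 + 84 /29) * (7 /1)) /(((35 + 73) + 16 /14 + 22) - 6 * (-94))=108682 /2751723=0.04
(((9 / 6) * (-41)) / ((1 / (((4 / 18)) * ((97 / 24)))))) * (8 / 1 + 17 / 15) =-544849 / 1080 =-504.49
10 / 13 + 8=114 / 13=8.77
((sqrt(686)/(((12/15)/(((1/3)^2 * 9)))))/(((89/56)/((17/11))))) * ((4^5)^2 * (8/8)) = 8734638080 * sqrt(14)/979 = 33383067.51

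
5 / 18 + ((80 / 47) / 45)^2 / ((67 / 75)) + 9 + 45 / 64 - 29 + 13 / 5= -20993805583 / 1278745920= -16.42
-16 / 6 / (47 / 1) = -8 / 141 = -0.06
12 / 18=2 / 3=0.67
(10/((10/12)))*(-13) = -156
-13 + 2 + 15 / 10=-19 / 2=-9.50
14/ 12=7/ 6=1.17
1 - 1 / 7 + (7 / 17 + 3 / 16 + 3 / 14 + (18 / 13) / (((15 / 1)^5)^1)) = 3489163183 / 2088450000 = 1.67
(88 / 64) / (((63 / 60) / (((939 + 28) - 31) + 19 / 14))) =721765 / 588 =1227.49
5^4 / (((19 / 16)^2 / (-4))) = -640000 / 361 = -1772.85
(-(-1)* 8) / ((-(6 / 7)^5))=-16807 / 972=-17.29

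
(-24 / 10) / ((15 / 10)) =-8 / 5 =-1.60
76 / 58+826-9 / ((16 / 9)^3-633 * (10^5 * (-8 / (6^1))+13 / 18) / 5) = 2952325347366022 / 3568582657919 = 827.31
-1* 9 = -9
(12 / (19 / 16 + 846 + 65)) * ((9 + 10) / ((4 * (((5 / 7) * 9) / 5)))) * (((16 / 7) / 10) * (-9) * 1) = -2432 / 24325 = -0.10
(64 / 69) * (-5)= -320 / 69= -4.64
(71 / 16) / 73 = 71 / 1168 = 0.06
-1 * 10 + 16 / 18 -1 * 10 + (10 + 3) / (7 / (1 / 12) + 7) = -1195 / 63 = -18.97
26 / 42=13 / 21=0.62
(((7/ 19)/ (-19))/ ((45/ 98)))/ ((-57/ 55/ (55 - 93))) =-15092/ 9747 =-1.55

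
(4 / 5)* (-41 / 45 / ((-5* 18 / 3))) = 82 / 3375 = 0.02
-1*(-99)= 99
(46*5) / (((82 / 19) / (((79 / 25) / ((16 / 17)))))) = 586891 / 3280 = 178.93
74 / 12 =37 / 6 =6.17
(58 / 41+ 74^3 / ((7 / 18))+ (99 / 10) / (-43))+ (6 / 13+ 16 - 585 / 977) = 1633296372866157 / 1567430410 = 1042021.62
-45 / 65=-9 / 13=-0.69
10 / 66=5 / 33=0.15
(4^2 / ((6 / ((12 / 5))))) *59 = 1888 / 5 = 377.60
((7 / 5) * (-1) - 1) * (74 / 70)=-444 / 175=-2.54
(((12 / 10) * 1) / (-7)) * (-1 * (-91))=-78 / 5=-15.60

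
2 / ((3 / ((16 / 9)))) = 32 / 27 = 1.19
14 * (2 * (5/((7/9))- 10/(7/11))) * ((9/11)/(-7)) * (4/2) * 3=14040/77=182.34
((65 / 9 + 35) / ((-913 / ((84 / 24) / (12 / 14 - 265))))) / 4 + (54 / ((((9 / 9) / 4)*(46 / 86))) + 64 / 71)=20083030710335 / 49621098978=404.73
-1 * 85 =-85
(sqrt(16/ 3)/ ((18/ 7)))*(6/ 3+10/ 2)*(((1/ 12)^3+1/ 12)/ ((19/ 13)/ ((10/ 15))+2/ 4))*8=2639*sqrt(3)/ 2916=1.57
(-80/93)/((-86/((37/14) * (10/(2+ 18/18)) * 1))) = 7400/83979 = 0.09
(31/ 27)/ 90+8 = 8.01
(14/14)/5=0.20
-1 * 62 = -62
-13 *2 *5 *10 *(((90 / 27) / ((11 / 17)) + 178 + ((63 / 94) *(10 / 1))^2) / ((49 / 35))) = -108066536500 / 510279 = -211779.31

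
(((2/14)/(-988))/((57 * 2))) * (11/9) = -0.00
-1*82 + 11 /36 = -2941 /36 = -81.69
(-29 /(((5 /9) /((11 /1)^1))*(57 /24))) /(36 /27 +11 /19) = -68904 /545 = -126.43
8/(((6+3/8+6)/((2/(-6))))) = -64/297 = -0.22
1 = 1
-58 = -58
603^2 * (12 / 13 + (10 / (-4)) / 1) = -14907969 / 26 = -573383.42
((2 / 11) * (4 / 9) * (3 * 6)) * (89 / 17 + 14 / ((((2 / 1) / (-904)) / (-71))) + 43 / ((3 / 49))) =654539.01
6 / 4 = 3 / 2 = 1.50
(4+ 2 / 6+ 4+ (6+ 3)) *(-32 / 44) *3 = -416 / 11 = -37.82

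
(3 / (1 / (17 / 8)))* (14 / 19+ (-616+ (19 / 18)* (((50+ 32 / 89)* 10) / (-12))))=-113762385 / 27056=-4204.70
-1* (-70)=70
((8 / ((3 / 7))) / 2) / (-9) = -28 / 27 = -1.04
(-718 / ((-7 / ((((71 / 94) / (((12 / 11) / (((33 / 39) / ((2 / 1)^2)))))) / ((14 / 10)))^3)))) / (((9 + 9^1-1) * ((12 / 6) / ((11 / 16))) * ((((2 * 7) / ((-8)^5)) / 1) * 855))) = -62597688916534475 / 9628809732871763616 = -0.01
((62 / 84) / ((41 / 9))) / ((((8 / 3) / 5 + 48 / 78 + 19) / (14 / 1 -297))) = -5132205 / 2255246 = -2.28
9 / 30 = 3 / 10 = 0.30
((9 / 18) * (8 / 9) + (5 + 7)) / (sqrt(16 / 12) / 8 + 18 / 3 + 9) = 8960 / 10799 - 448 * sqrt(3) / 97191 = 0.82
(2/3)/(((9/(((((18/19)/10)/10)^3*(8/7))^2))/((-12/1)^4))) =816293376/562804728759765625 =0.00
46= 46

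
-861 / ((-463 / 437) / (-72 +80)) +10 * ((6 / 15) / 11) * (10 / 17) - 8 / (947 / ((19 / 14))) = 3731450837812 / 573945449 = 6501.40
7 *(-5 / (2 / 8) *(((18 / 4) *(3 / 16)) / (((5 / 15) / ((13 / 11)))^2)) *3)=-4312035 / 968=-4454.58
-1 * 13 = -13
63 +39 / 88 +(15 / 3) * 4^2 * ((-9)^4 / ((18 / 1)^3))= 13503 / 88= 153.44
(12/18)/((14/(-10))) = -10/21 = -0.48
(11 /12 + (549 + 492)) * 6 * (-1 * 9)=-112527 /2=-56263.50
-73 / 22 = -3.32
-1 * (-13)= 13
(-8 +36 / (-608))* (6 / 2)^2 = -11025 / 152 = -72.53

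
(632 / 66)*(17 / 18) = 2686 / 297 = 9.04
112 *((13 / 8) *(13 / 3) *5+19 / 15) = 20426 / 5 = 4085.20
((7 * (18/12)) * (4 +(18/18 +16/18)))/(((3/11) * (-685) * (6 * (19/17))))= -0.05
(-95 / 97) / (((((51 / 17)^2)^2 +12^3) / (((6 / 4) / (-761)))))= 95 / 89023302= 0.00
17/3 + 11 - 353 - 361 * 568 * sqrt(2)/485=-205048 * sqrt(2)/485 - 1009/3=-934.23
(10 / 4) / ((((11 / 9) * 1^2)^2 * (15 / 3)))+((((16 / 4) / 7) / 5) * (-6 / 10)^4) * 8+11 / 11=1.45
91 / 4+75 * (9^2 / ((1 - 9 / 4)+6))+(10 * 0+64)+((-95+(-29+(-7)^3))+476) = 104477 / 76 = 1374.70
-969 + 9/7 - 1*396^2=-1104486/7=-157783.71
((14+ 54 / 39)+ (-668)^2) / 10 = 2900556 / 65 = 44623.94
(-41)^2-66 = 1615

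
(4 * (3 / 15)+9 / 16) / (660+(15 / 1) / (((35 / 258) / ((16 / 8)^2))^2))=5341 / 53708352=0.00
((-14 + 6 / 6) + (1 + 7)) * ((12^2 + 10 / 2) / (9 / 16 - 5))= 11920 / 71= 167.89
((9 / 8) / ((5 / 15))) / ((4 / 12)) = 81 / 8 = 10.12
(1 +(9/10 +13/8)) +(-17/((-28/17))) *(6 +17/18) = 47377/630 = 75.20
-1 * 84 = -84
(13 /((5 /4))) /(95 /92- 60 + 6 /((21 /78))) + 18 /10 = 179119 /118115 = 1.52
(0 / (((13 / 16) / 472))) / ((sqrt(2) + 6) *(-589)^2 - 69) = 0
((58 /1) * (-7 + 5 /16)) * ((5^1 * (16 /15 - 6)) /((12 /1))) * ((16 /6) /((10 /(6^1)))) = 114811 /90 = 1275.68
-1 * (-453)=453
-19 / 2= -9.50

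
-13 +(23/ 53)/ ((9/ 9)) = -666/ 53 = -12.57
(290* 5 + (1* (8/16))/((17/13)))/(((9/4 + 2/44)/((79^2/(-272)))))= -3385386763/233512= -14497.70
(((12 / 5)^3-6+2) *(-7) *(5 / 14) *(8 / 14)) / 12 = -614 / 525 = -1.17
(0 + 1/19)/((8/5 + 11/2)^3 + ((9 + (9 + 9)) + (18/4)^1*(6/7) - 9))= 7000/50509163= 0.00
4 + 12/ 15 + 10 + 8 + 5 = 139/ 5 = 27.80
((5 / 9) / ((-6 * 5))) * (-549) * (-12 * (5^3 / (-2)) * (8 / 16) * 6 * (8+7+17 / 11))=378477.27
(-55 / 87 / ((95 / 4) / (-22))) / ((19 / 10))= 9680 / 31407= 0.31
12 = 12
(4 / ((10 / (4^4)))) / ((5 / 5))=512 / 5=102.40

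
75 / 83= 0.90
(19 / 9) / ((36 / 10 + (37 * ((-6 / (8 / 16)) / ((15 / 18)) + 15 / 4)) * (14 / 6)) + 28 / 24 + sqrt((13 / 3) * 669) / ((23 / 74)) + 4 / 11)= -70229627380 / 29324507049273 - 82376800 * sqrt(2899) / 9774835683091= -0.00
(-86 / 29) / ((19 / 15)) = -1290 / 551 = -2.34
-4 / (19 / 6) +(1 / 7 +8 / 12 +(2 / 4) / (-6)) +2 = 2335 / 1596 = 1.46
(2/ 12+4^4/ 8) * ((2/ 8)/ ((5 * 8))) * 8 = 193/ 120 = 1.61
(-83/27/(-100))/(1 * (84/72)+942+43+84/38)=1577/50703750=0.00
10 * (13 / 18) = 65 / 9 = 7.22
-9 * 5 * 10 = -450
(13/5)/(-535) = -13/2675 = -0.00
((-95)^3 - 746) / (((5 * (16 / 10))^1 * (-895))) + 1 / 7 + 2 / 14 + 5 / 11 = 66483437 / 551320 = 120.59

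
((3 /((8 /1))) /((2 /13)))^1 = 39 /16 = 2.44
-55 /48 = -1.15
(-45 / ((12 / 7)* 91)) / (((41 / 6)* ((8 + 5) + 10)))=-45 / 24518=-0.00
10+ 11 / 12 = 131 / 12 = 10.92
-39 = -39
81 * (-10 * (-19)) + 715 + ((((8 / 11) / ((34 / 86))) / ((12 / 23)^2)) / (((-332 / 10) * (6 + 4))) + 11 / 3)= 18001605557 / 1117512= 16108.65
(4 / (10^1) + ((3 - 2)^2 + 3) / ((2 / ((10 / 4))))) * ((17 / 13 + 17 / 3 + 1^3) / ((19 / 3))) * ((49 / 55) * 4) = 1645812 / 67925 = 24.23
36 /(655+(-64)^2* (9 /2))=36 /19087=0.00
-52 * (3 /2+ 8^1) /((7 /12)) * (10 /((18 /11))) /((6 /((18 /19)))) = -5720 /7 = -817.14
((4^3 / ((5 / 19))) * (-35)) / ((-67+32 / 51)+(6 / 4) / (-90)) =8682240 / 67717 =128.21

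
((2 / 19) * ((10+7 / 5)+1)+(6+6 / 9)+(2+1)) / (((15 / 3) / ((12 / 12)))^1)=3127 / 1425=2.19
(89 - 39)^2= 2500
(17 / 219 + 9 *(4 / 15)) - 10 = -7.52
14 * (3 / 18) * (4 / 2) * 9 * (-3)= -126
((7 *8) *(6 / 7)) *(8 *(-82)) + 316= -31172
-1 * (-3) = 3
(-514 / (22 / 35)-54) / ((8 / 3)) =-28767 / 88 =-326.90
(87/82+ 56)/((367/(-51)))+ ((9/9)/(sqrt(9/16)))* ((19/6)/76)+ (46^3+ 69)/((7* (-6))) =-630269629/270846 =-2327.04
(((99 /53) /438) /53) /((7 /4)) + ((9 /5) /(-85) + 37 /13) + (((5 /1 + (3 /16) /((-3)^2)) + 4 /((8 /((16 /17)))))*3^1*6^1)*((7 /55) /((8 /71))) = 114.48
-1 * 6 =-6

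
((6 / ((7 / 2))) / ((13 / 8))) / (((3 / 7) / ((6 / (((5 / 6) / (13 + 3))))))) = 283.57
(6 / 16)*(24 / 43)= 9 / 43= 0.21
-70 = -70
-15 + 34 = 19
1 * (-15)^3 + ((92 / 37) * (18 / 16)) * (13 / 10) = -2494809 / 740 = -3371.36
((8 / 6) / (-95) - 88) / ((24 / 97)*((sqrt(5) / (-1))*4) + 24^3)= -0.01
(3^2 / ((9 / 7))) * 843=5901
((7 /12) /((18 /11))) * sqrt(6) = 77 * sqrt(6) /216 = 0.87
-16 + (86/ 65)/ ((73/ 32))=-73168/ 4745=-15.42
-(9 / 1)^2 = -81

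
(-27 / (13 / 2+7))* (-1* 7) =14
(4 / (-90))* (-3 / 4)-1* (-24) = 721 / 30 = 24.03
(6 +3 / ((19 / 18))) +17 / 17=187 / 19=9.84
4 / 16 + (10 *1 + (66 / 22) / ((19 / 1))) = 791 / 76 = 10.41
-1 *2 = -2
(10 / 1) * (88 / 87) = 880 / 87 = 10.11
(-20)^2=400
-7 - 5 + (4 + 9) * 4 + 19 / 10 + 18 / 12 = 217 / 5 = 43.40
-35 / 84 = -5 / 12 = -0.42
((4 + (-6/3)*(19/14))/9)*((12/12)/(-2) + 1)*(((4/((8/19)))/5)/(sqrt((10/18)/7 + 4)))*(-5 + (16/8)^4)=627*sqrt(1799)/35980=0.74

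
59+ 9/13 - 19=529/13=40.69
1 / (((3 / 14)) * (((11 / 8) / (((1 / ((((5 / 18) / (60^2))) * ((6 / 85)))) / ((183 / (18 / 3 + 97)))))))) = 235334400 / 671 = 350721.91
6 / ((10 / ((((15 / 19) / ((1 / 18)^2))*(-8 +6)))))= -5832 / 19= -306.95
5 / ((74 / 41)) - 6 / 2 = -17 / 74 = -0.23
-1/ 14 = -0.07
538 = 538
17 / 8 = 2.12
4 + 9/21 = 31/7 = 4.43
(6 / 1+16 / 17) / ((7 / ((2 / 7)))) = 236 / 833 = 0.28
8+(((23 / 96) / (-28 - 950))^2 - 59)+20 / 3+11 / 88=-389694536687 / 8814956544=-44.21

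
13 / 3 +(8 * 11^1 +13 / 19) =5302 / 57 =93.02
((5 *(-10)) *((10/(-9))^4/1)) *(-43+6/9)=63500000/19683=3226.13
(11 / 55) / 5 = 1 / 25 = 0.04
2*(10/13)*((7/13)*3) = 420/169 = 2.49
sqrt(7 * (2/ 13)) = sqrt(182)/ 13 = 1.04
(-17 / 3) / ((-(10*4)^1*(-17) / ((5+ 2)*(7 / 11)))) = -49 / 1320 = -0.04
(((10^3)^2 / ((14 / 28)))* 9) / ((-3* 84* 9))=-500000 / 63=-7936.51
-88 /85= -1.04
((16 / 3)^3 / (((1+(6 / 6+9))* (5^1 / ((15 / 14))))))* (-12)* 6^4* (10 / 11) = -35389440 / 847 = -41782.10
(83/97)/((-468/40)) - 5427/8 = -61597663/90792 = -678.45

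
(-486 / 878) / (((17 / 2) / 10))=-0.65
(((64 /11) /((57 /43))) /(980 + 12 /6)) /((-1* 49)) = -1376 /15084993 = -0.00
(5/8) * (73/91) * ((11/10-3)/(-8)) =1387/11648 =0.12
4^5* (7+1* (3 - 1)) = 9216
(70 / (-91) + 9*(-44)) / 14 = -2579 / 91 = -28.34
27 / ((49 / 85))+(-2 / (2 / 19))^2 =19984 / 49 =407.84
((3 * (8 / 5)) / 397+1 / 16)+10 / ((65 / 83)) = 5302957 / 412880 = 12.84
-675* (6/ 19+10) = -6963.16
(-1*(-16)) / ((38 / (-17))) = -136 / 19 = -7.16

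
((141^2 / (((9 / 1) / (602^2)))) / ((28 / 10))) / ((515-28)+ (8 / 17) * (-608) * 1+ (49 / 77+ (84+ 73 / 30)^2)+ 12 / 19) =130608169857000 / 3505077271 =37262.57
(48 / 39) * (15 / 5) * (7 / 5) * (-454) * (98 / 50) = -7474656 / 1625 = -4599.79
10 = 10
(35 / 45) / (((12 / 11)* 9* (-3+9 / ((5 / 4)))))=55 / 2916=0.02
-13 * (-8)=104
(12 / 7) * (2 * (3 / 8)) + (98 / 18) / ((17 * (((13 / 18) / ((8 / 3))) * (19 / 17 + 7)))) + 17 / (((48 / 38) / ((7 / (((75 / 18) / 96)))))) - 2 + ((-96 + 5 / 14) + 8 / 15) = 1954227481 / 941850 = 2074.88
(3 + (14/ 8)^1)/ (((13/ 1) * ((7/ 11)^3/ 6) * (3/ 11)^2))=3059969/ 26754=114.37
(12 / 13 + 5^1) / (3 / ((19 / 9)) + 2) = 1463 / 845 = 1.73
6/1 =6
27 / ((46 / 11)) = 297 / 46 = 6.46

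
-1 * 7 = -7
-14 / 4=-7 / 2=-3.50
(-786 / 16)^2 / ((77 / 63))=1974.49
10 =10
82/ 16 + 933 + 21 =7673/ 8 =959.12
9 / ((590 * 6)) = 3 / 1180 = 0.00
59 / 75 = 0.79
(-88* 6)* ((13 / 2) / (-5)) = 3432 / 5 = 686.40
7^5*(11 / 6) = 184877 / 6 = 30812.83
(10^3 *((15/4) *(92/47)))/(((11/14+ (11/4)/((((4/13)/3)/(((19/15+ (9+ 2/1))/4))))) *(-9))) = -32200000/3277263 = -9.83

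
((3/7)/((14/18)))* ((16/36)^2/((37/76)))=1216/5439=0.22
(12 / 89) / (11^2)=12 / 10769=0.00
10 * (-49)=-490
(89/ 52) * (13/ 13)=89/ 52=1.71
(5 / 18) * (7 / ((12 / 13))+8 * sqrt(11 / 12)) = 455 / 216+10 * sqrt(33) / 27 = 4.23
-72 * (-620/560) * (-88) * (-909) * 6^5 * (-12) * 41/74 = -329664626533.81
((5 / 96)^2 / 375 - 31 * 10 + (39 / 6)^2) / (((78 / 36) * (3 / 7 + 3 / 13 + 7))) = -259096313 / 16058880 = -16.13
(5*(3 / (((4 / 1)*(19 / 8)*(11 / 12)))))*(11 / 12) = 1.58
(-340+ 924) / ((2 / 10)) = 2920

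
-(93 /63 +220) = -4651 /21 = -221.48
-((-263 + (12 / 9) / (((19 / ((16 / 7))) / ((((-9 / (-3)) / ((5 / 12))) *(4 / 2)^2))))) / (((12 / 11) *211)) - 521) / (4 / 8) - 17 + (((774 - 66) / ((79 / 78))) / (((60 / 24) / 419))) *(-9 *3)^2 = 5680544644295081 / 66509310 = 85409766.61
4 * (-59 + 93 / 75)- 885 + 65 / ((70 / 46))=-1073.33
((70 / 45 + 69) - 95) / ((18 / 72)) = -97.78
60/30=2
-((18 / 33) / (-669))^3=8 / 14760213677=0.00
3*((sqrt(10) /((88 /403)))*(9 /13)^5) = 5491557*sqrt(10) /2513368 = 6.91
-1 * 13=-13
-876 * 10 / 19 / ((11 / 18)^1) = -754.45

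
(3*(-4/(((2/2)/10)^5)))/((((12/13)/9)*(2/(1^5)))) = -5850000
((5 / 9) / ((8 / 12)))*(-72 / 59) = -60 / 59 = -1.02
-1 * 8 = -8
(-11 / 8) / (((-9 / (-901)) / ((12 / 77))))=-901 / 42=-21.45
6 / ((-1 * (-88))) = 3 / 44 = 0.07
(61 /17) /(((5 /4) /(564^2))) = 77615424 /85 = 913122.64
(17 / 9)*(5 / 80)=17 / 144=0.12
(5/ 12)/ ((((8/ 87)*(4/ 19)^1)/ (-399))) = -1099245/ 128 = -8587.85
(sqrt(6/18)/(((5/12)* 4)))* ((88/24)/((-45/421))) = -4631* sqrt(3)/675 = -11.88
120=120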